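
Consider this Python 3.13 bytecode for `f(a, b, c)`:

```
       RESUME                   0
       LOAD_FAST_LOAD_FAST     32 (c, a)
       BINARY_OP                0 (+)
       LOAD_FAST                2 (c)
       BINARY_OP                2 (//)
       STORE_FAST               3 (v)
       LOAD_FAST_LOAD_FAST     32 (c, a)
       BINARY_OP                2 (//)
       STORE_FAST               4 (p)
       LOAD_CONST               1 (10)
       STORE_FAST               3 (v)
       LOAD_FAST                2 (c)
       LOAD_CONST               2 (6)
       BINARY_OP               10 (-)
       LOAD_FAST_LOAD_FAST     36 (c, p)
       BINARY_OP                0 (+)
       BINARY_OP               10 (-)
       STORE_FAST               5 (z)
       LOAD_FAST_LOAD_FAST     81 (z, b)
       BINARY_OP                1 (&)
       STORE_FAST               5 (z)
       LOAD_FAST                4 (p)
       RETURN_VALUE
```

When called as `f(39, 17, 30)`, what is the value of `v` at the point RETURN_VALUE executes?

10

LOAD_FAST_LOAD_FAST c,a → push 30,39. Stack: [30, 39]
BINARY_OP + → 30 + 39 = 69. Stack: [69]
LOAD_FAST c → push 30. Stack: [69, 30]
BINARY_OP // → 69 // 30 = 2. Stack: [2]
STORE_FAST v → v=2. Stack: []
LOAD_FAST_LOAD_FAST c,a → push 30,39. Stack: [30, 39]
BINARY_OP // → 30 // 39 = 0. Stack: [0]
STORE_FAST p → p=0. Stack: []
LOAD_CONST → push 10. Stack: [10]
STORE_FAST v → v=10. Stack: []
LOAD_FAST c → push 30. Stack: [30]
LOAD_CONST → push 6. Stack: [30, 6]
BINARY_OP - → 30 - 6 = 24. Stack: [24]
LOAD_FAST_LOAD_FAST c,p → push 30,0. Stack: [24, 30, 0]
BINARY_OP + → 30 + 0 = 30. Stack: [24, 30]
BINARY_OP - → 24 - 30 = -6. Stack: [-6]
STORE_FAST z → z=-6. Stack: []
LOAD_FAST_LOAD_FAST z,b → push -6,17. Stack: [-6, 17]
BINARY_OP & → -6 & 17 = 16. Stack: [16]
STORE_FAST z → z=16. Stack: []
LOAD_FAST p → push 0. Stack: [0]
RETURN_VALUE → return 0.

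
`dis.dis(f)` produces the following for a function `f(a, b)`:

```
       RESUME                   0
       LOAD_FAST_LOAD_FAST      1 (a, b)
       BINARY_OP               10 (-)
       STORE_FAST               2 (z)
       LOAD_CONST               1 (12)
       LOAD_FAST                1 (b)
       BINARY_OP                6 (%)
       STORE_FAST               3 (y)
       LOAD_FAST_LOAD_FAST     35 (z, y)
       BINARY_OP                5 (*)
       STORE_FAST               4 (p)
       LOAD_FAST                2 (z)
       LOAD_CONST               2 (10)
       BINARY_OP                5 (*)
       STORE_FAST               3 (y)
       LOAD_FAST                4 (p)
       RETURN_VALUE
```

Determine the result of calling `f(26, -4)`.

0

LOAD_FAST_LOAD_FAST a,b → push 26,-4. Stack: [26, -4]
BINARY_OP - → 26 - -4 = 30. Stack: [30]
STORE_FAST z → z=30. Stack: []
LOAD_CONST → push 12. Stack: [12]
LOAD_FAST b → push -4. Stack: [12, -4]
BINARY_OP % → 12 % -4 = 0. Stack: [0]
STORE_FAST y → y=0. Stack: []
LOAD_FAST_LOAD_FAST z,y → push 30,0. Stack: [30, 0]
BINARY_OP * → 30 * 0 = 0. Stack: [0]
STORE_FAST p → p=0. Stack: []
LOAD_FAST z → push 30. Stack: [30]
LOAD_CONST → push 10. Stack: [30, 10]
BINARY_OP * → 30 * 10 = 300. Stack: [300]
STORE_FAST y → y=300. Stack: []
LOAD_FAST p → push 0. Stack: [0]
RETURN_VALUE → return 0.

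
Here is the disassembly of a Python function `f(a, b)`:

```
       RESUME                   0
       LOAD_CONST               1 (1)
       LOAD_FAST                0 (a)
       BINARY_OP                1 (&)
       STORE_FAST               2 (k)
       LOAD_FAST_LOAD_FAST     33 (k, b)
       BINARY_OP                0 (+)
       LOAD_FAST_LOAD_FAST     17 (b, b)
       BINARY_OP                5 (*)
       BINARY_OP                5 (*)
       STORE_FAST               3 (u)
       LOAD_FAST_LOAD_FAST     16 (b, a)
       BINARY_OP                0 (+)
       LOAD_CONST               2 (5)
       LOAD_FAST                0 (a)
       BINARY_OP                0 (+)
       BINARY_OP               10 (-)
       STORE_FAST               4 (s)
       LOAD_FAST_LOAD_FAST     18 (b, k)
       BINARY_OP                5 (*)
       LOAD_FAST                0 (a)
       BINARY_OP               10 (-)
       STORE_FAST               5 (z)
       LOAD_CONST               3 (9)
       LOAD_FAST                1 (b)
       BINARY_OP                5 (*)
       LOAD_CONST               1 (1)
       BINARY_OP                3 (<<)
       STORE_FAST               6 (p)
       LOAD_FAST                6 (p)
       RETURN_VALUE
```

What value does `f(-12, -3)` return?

-54

LOAD_CONST → push 1. Stack: [1]
LOAD_FAST a → push -12. Stack: [1, -12]
BINARY_OP & → 1 & -12 = 0. Stack: [0]
STORE_FAST k → k=0. Stack: []
LOAD_FAST_LOAD_FAST k,b → push 0,-3. Stack: [0, -3]
BINARY_OP + → 0 + -3 = -3. Stack: [-3]
LOAD_FAST_LOAD_FAST b,b → push -3,-3. Stack: [-3, -3, -3]
BINARY_OP * → -3 * -3 = 9. Stack: [-3, 9]
BINARY_OP * → -3 * 9 = -27. Stack: [-27]
STORE_FAST u → u=-27. Stack: []
LOAD_FAST_LOAD_FAST b,a → push -3,-12. Stack: [-3, -12]
BINARY_OP + → -3 + -12 = -15. Stack: [-15]
LOAD_CONST → push 5. Stack: [-15, 5]
LOAD_FAST a → push -12. Stack: [-15, 5, -12]
BINARY_OP + → 5 + -12 = -7. Stack: [-15, -7]
BINARY_OP - → -15 - -7 = -8. Stack: [-8]
STORE_FAST s → s=-8. Stack: []
LOAD_FAST_LOAD_FAST b,k → push -3,0. Stack: [-3, 0]
BINARY_OP * → -3 * 0 = 0. Stack: [0]
LOAD_FAST a → push -12. Stack: [0, -12]
BINARY_OP - → 0 - -12 = 12. Stack: [12]
STORE_FAST z → z=12. Stack: []
LOAD_CONST → push 9. Stack: [9]
LOAD_FAST b → push -3. Stack: [9, -3]
BINARY_OP * → 9 * -3 = -27. Stack: [-27]
LOAD_CONST → push 1. Stack: [-27, 1]
BINARY_OP << → -27 << 1 = -54. Stack: [-54]
STORE_FAST p → p=-54. Stack: []
LOAD_FAST p → push -54. Stack: [-54]
RETURN_VALUE → return -54.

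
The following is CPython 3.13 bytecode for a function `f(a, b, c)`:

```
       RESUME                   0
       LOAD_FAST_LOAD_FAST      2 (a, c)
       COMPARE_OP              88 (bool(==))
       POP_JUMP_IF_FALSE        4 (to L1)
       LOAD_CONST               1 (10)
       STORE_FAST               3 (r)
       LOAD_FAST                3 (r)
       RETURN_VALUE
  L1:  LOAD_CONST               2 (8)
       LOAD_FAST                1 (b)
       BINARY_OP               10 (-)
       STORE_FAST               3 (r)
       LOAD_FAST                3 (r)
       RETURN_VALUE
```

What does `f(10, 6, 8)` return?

LOAD_FAST_LOAD_FAST a,c → push 10,8. Stack: [10, 8]
COMPARE_OP bool(==) → 10 vs 8 = False. Stack: [False]
POP_JUMP_IF_FALSE → pop False; jump. Stack: []
LOAD_CONST → push 8. Stack: [8]
LOAD_FAST b → push 6. Stack: [8, 6]
BINARY_OP - → 8 - 6 = 2. Stack: [2]
STORE_FAST r → r=2. Stack: []
LOAD_FAST r → push 2. Stack: [2]
RETURN_VALUE → return 2.

2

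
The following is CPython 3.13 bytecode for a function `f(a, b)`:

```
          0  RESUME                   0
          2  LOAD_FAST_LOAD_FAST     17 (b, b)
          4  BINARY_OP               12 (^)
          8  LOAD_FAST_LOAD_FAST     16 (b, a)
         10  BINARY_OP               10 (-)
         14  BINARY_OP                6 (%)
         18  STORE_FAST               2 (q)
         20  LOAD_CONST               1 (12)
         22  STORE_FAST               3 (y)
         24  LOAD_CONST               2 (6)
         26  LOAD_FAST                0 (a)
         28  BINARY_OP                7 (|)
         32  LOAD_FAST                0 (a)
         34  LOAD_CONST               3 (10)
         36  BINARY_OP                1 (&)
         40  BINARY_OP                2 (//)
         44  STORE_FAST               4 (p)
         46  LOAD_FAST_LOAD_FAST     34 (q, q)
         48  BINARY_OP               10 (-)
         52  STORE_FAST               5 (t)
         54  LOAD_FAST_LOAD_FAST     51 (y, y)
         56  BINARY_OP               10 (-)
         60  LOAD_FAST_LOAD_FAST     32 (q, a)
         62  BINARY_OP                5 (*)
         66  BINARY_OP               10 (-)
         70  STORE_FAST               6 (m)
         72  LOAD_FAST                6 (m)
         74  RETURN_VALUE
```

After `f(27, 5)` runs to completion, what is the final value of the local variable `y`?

12

LOAD_FAST_LOAD_FAST b,b → push 5,5. Stack: [5, 5]
BINARY_OP ^ → 5 ^ 5 = 0. Stack: [0]
LOAD_FAST_LOAD_FAST b,a → push 5,27. Stack: [0, 5, 27]
BINARY_OP - → 5 - 27 = -22. Stack: [0, -22]
BINARY_OP % → 0 % -22 = 0. Stack: [0]
STORE_FAST q → q=0. Stack: []
LOAD_CONST → push 12. Stack: [12]
STORE_FAST y → y=12. Stack: []
LOAD_CONST → push 6. Stack: [6]
LOAD_FAST a → push 27. Stack: [6, 27]
BINARY_OP | → 6 | 27 = 31. Stack: [31]
LOAD_FAST a → push 27. Stack: [31, 27]
LOAD_CONST → push 10. Stack: [31, 27, 10]
BINARY_OP & → 27 & 10 = 10. Stack: [31, 10]
BINARY_OP // → 31 // 10 = 3. Stack: [3]
STORE_FAST p → p=3. Stack: []
LOAD_FAST_LOAD_FAST q,q → push 0,0. Stack: [0, 0]
BINARY_OP - → 0 - 0 = 0. Stack: [0]
STORE_FAST t → t=0. Stack: []
LOAD_FAST_LOAD_FAST y,y → push 12,12. Stack: [12, 12]
BINARY_OP - → 12 - 12 = 0. Stack: [0]
LOAD_FAST_LOAD_FAST q,a → push 0,27. Stack: [0, 0, 27]
BINARY_OP * → 0 * 27 = 0. Stack: [0, 0]
BINARY_OP - → 0 - 0 = 0. Stack: [0]
STORE_FAST m → m=0. Stack: []
LOAD_FAST m → push 0. Stack: [0]
RETURN_VALUE → return 0.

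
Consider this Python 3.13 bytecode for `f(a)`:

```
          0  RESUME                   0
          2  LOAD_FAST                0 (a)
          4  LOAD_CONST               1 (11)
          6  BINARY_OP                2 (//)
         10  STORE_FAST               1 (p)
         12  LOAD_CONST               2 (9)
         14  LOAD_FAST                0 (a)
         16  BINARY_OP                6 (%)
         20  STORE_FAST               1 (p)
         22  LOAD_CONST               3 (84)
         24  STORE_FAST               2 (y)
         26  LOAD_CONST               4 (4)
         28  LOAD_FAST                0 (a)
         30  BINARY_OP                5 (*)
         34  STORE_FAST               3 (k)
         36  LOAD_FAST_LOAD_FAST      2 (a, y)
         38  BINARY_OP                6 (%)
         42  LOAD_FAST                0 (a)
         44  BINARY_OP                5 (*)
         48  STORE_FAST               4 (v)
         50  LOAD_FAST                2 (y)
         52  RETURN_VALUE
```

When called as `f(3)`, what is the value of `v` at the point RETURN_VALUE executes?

LOAD_FAST a → push 3. Stack: [3]
LOAD_CONST → push 11. Stack: [3, 11]
BINARY_OP // → 3 // 11 = 0. Stack: [0]
STORE_FAST p → p=0. Stack: []
LOAD_CONST → push 9. Stack: [9]
LOAD_FAST a → push 3. Stack: [9, 3]
BINARY_OP % → 9 % 3 = 0. Stack: [0]
STORE_FAST p → p=0. Stack: []
LOAD_CONST → push 84. Stack: [84]
STORE_FAST y → y=84. Stack: []
LOAD_CONST → push 4. Stack: [4]
LOAD_FAST a → push 3. Stack: [4, 3]
BINARY_OP * → 4 * 3 = 12. Stack: [12]
STORE_FAST k → k=12. Stack: []
LOAD_FAST_LOAD_FAST a,y → push 3,84. Stack: [3, 84]
BINARY_OP % → 3 % 84 = 3. Stack: [3]
LOAD_FAST a → push 3. Stack: [3, 3]
BINARY_OP * → 3 * 3 = 9. Stack: [9]
STORE_FAST v → v=9. Stack: []
LOAD_FAST y → push 84. Stack: [84]
RETURN_VALUE → return 84.

9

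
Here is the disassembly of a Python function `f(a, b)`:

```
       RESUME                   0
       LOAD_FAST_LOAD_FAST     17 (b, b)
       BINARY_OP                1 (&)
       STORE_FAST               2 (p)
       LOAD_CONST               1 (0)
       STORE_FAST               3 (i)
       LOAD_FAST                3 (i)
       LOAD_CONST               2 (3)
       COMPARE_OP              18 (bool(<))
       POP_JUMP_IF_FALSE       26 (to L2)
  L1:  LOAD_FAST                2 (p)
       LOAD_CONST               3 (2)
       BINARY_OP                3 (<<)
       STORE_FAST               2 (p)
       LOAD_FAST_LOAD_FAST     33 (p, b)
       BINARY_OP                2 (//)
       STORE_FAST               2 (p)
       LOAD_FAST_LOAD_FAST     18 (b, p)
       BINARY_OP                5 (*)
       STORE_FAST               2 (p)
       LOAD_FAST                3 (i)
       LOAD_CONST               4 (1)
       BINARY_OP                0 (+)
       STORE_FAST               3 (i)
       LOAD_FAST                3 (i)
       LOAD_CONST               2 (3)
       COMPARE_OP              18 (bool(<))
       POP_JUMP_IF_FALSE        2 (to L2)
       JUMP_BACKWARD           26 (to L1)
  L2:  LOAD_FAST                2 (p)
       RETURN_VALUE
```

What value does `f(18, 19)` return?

1216

LOAD_FAST_LOAD_FAST b,b → push 19,19
BINARY_OP & → 19 & 19 = 19
STORE_FAST p → p=19
LOAD_CONST → push 0
STORE_FAST i → i=0
LOAD_FAST i → push 0
LOAD_CONST → push 3
COMPARE_OP bool(<) → 0 vs 3 = True
POP_JUMP_IF_FALSE → pop True; no jump
LOAD_FAST p → push 19
LOAD_CONST → push 2
BINARY_OP << → 19 << 2 = 76
STORE_FAST p → p=76
LOAD_FAST_LOAD_FAST p,b → push 76,19
BINARY_OP // → 76 // 19 = 4
STORE_FAST p → p=4
LOAD_FAST_LOAD_FAST b,p → push 19,4
BINARY_OP * → 19 * 4 = 76
STORE_FAST p → p=76
LOAD_FAST i → push 0
LOAD_CONST → push 1
BINARY_OP + → 0 + 1 = 1
STORE_FAST i → i=1
LOAD_FAST i → push 1
LOAD_CONST → push 3
COMPARE_OP bool(<) → 1 vs 3 = True
POP_JUMP_IF_FALSE → pop True; no jump
LOAD_FAST p → push 76
LOAD_CONST → push 2
BINARY_OP << → 76 << 2 = 304
STORE_FAST p → p=304
LOAD_FAST_LOAD_FAST p,b → push 304,19
BINARY_OP // → 304 // 19 = 16
STORE_FAST p → p=16
LOAD_FAST_LOAD_FAST b,p → push 19,16
BINARY_OP * → 19 * 16 = 304
STORE_FAST p → p=304
LOAD_FAST i → push 1
LOAD_CONST → push 1
BINARY_OP + → 1 + 1 = 2
STORE_FAST i → i=2
LOAD_FAST i → push 2
LOAD_CONST → push 3
COMPARE_OP bool(<) → 2 vs 3 = True
POP_JUMP_IF_FALSE → pop True; no jump
LOAD_FAST p → push 304
LOAD_CONST → push 2
BINARY_OP << → 304 << 2 = 1216
STORE_FAST p → p=1216
LOAD_FAST_LOAD_FAST p,b → push 1216,19
BINARY_OP // → 1216 // 19 = 64
STORE_FAST p → p=64
LOAD_FAST_LOAD_FAST b,p → push 19,64
BINARY_OP * → 19 * 64 = 1216
STORE_FAST p → p=1216
LOAD_FAST i → push 2
LOAD_CONST → push 1
BINARY_OP + → 2 + 1 = 3
STORE_FAST i → i=3
LOAD_FAST i → push 3
LOAD_CONST → push 3
COMPARE_OP bool(<) → 3 vs 3 = False
POP_JUMP_IF_FALSE → pop False; jump
LOAD_FAST p → push 1216
RETURN_VALUE → return 1216.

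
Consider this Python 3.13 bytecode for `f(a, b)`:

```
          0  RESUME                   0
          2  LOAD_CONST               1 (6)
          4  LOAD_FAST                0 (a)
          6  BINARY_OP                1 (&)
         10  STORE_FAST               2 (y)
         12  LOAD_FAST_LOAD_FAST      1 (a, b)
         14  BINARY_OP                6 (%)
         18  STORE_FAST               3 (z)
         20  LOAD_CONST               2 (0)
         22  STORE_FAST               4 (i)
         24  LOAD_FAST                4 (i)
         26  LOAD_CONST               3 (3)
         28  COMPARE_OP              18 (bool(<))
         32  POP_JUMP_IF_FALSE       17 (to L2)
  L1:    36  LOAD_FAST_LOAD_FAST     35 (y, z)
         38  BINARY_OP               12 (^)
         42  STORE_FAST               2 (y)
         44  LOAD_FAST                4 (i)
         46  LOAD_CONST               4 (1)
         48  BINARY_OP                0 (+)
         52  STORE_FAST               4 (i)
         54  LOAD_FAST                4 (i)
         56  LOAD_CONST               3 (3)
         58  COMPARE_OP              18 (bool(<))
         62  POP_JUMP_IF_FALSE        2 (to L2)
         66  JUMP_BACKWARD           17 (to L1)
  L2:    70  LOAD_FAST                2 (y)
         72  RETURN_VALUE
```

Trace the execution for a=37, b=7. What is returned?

LOAD_CONST → push 6. Stack: [6]
LOAD_FAST a → push 37. Stack: [6, 37]
BINARY_OP & → 6 & 37 = 4. Stack: [4]
STORE_FAST y → y=4. Stack: []
LOAD_FAST_LOAD_FAST a,b → push 37,7. Stack: [37, 7]
BINARY_OP % → 37 % 7 = 2. Stack: [2]
STORE_FAST z → z=2. Stack: []
LOAD_CONST → push 0. Stack: [0]
STORE_FAST i → i=0. Stack: []
LOAD_FAST i → push 0. Stack: [0]
LOAD_CONST → push 3. Stack: [0, 3]
COMPARE_OP bool(<) → 0 vs 3 = True. Stack: [True]
POP_JUMP_IF_FALSE → pop True; no jump. Stack: []
LOAD_FAST_LOAD_FAST y,z → push 4,2. Stack: [4, 2]
BINARY_OP ^ → 4 ^ 2 = 6. Stack: [6]
STORE_FAST y → y=6. Stack: []
LOAD_FAST i → push 0. Stack: [0]
LOAD_CONST → push 1. Stack: [0, 1]
BINARY_OP + → 0 + 1 = 1. Stack: [1]
STORE_FAST i → i=1. Stack: []
LOAD_FAST i → push 1. Stack: [1]
LOAD_CONST → push 3. Stack: [1, 3]
COMPARE_OP bool(<) → 1 vs 3 = True. Stack: [True]
POP_JUMP_IF_FALSE → pop True; no jump. Stack: []
LOAD_FAST_LOAD_FAST y,z → push 6,2. Stack: [6, 2]
BINARY_OP ^ → 6 ^ 2 = 4. Stack: [4]
STORE_FAST y → y=4. Stack: []
LOAD_FAST i → push 1. Stack: [1]
LOAD_CONST → push 1. Stack: [1, 1]
BINARY_OP + → 1 + 1 = 2. Stack: [2]
STORE_FAST i → i=2. Stack: []
LOAD_FAST i → push 2. Stack: [2]
LOAD_CONST → push 3. Stack: [2, 3]
COMPARE_OP bool(<) → 2 vs 3 = True. Stack: [True]
POP_JUMP_IF_FALSE → pop True; no jump. Stack: []
LOAD_FAST_LOAD_FAST y,z → push 4,2. Stack: [4, 2]
BINARY_OP ^ → 4 ^ 2 = 6. Stack: [6]
STORE_FAST y → y=6. Stack: []
LOAD_FAST i → push 2. Stack: [2]
LOAD_CONST → push 1. Stack: [2, 1]
BINARY_OP + → 2 + 1 = 3. Stack: [3]
STORE_FAST i → i=3. Stack: []
LOAD_FAST i → push 3. Stack: [3]
LOAD_CONST → push 3. Stack: [3, 3]
COMPARE_OP bool(<) → 3 vs 3 = False. Stack: [False]
POP_JUMP_IF_FALSE → pop False; jump. Stack: []
LOAD_FAST y → push 6. Stack: [6]
RETURN_VALUE → return 6.

6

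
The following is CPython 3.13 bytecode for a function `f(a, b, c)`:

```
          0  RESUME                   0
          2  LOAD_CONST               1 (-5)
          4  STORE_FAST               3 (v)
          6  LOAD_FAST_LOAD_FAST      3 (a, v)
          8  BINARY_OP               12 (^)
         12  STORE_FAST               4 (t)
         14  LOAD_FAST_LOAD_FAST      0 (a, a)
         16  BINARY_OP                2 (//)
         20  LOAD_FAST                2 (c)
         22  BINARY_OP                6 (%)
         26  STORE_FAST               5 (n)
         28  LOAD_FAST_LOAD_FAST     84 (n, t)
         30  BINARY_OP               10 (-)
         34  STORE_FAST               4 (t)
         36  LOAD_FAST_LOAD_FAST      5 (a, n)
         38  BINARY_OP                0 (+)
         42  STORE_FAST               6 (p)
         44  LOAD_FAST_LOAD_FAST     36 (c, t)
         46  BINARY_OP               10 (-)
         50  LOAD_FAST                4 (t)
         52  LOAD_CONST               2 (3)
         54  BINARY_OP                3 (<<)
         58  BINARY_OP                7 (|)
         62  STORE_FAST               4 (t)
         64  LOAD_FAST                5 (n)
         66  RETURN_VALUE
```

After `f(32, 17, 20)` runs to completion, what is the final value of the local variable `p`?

LOAD_CONST → push -5. Stack: [-5]
STORE_FAST v → v=-5. Stack: []
LOAD_FAST_LOAD_FAST a,v → push 32,-5. Stack: [32, -5]
BINARY_OP ^ → 32 ^ -5 = -37. Stack: [-37]
STORE_FAST t → t=-37. Stack: []
LOAD_FAST_LOAD_FAST a,a → push 32,32. Stack: [32, 32]
BINARY_OP // → 32 // 32 = 1. Stack: [1]
LOAD_FAST c → push 20. Stack: [1, 20]
BINARY_OP % → 1 % 20 = 1. Stack: [1]
STORE_FAST n → n=1. Stack: []
LOAD_FAST_LOAD_FAST n,t → push 1,-37. Stack: [1, -37]
BINARY_OP - → 1 - -37 = 38. Stack: [38]
STORE_FAST t → t=38. Stack: []
LOAD_FAST_LOAD_FAST a,n → push 32,1. Stack: [32, 1]
BINARY_OP + → 32 + 1 = 33. Stack: [33]
STORE_FAST p → p=33. Stack: []
LOAD_FAST_LOAD_FAST c,t → push 20,38. Stack: [20, 38]
BINARY_OP - → 20 - 38 = -18. Stack: [-18]
LOAD_FAST t → push 38. Stack: [-18, 38]
LOAD_CONST → push 3. Stack: [-18, 38, 3]
BINARY_OP << → 38 << 3 = 304. Stack: [-18, 304]
BINARY_OP | → -18 | 304 = -2. Stack: [-2]
STORE_FAST t → t=-2. Stack: []
LOAD_FAST n → push 1. Stack: [1]
RETURN_VALUE → return 1.

33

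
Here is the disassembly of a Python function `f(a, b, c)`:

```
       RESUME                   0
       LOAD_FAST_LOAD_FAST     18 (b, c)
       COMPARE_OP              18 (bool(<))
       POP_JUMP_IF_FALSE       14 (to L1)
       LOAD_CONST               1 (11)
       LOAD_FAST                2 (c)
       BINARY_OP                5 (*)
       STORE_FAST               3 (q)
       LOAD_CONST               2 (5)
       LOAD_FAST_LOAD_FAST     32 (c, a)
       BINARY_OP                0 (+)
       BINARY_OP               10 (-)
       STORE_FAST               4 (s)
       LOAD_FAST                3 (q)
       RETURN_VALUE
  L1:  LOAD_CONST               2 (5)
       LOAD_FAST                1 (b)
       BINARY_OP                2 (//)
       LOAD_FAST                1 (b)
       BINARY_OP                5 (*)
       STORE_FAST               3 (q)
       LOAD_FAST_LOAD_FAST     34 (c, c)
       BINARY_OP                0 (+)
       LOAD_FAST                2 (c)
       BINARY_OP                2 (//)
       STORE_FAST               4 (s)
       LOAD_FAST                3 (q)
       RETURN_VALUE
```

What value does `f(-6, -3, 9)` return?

LOAD_FAST_LOAD_FAST b,c → push -3,9. Stack: [-3, 9]
COMPARE_OP bool(<) → -3 vs 9 = True. Stack: [True]
POP_JUMP_IF_FALSE → pop True; no jump. Stack: []
LOAD_CONST → push 11. Stack: [11]
LOAD_FAST c → push 9. Stack: [11, 9]
BINARY_OP * → 11 * 9 = 99. Stack: [99]
STORE_FAST q → q=99. Stack: []
LOAD_CONST → push 5. Stack: [5]
LOAD_FAST_LOAD_FAST c,a → push 9,-6. Stack: [5, 9, -6]
BINARY_OP + → 9 + -6 = 3. Stack: [5, 3]
BINARY_OP - → 5 - 3 = 2. Stack: [2]
STORE_FAST s → s=2. Stack: []
LOAD_FAST q → push 99. Stack: [99]
RETURN_VALUE → return 99.

99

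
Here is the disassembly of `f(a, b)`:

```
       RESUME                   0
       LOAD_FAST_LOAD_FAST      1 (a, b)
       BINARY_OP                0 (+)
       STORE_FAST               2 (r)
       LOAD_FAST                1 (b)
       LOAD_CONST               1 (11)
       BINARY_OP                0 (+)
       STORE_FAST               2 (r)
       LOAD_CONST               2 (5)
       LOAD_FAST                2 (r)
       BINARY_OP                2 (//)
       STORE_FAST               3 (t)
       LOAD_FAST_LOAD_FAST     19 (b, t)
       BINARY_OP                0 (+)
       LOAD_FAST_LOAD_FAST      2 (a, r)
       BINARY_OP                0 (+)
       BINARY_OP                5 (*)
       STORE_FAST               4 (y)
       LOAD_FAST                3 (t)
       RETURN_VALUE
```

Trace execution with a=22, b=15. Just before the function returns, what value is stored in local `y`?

720

LOAD_FAST_LOAD_FAST a,b → push 22,15. Stack: [22, 15]
BINARY_OP + → 22 + 15 = 37. Stack: [37]
STORE_FAST r → r=37. Stack: []
LOAD_FAST b → push 15. Stack: [15]
LOAD_CONST → push 11. Stack: [15, 11]
BINARY_OP + → 15 + 11 = 26. Stack: [26]
STORE_FAST r → r=26. Stack: []
LOAD_CONST → push 5. Stack: [5]
LOAD_FAST r → push 26. Stack: [5, 26]
BINARY_OP // → 5 // 26 = 0. Stack: [0]
STORE_FAST t → t=0. Stack: []
LOAD_FAST_LOAD_FAST b,t → push 15,0. Stack: [15, 0]
BINARY_OP + → 15 + 0 = 15. Stack: [15]
LOAD_FAST_LOAD_FAST a,r → push 22,26. Stack: [15, 22, 26]
BINARY_OP + → 22 + 26 = 48. Stack: [15, 48]
BINARY_OP * → 15 * 48 = 720. Stack: [720]
STORE_FAST y → y=720. Stack: []
LOAD_FAST t → push 0. Stack: [0]
RETURN_VALUE → return 0.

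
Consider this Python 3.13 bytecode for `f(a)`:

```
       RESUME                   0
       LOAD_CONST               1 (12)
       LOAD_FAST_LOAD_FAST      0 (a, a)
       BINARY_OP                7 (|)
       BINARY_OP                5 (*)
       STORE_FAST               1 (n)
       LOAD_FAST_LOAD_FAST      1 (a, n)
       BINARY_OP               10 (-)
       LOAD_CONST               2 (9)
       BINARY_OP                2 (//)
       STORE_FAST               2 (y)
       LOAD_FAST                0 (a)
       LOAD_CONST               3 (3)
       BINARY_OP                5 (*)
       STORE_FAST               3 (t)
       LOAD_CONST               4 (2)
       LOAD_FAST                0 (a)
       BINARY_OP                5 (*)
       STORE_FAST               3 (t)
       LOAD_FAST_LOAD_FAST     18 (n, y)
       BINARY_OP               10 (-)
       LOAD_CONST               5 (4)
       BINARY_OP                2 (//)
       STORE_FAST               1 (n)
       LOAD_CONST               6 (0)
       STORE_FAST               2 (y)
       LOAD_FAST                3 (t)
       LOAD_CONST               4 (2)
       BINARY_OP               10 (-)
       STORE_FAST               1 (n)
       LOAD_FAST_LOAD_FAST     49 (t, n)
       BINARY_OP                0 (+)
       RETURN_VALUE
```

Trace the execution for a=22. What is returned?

86

LOAD_CONST → push 12. Stack: [12]
LOAD_FAST_LOAD_FAST a,a → push 22,22. Stack: [12, 22, 22]
BINARY_OP | → 22 | 22 = 22. Stack: [12, 22]
BINARY_OP * → 12 * 22 = 264. Stack: [264]
STORE_FAST n → n=264. Stack: []
LOAD_FAST_LOAD_FAST a,n → push 22,264. Stack: [22, 264]
BINARY_OP - → 22 - 264 = -242. Stack: [-242]
LOAD_CONST → push 9. Stack: [-242, 9]
BINARY_OP // → -242 // 9 = -27. Stack: [-27]
STORE_FAST y → y=-27. Stack: []
LOAD_FAST a → push 22. Stack: [22]
LOAD_CONST → push 3. Stack: [22, 3]
BINARY_OP * → 22 * 3 = 66. Stack: [66]
STORE_FAST t → t=66. Stack: []
LOAD_CONST → push 2. Stack: [2]
LOAD_FAST a → push 22. Stack: [2, 22]
BINARY_OP * → 2 * 22 = 44. Stack: [44]
STORE_FAST t → t=44. Stack: []
LOAD_FAST_LOAD_FAST n,y → push 264,-27. Stack: [264, -27]
BINARY_OP - → 264 - -27 = 291. Stack: [291]
LOAD_CONST → push 4. Stack: [291, 4]
BINARY_OP // → 291 // 4 = 72. Stack: [72]
STORE_FAST n → n=72. Stack: []
LOAD_CONST → push 0. Stack: [0]
STORE_FAST y → y=0. Stack: []
LOAD_FAST t → push 44. Stack: [44]
LOAD_CONST → push 2. Stack: [44, 2]
BINARY_OP - → 44 - 2 = 42. Stack: [42]
STORE_FAST n → n=42. Stack: []
LOAD_FAST_LOAD_FAST t,n → push 44,42. Stack: [44, 42]
BINARY_OP + → 44 + 42 = 86. Stack: [86]
RETURN_VALUE → return 86.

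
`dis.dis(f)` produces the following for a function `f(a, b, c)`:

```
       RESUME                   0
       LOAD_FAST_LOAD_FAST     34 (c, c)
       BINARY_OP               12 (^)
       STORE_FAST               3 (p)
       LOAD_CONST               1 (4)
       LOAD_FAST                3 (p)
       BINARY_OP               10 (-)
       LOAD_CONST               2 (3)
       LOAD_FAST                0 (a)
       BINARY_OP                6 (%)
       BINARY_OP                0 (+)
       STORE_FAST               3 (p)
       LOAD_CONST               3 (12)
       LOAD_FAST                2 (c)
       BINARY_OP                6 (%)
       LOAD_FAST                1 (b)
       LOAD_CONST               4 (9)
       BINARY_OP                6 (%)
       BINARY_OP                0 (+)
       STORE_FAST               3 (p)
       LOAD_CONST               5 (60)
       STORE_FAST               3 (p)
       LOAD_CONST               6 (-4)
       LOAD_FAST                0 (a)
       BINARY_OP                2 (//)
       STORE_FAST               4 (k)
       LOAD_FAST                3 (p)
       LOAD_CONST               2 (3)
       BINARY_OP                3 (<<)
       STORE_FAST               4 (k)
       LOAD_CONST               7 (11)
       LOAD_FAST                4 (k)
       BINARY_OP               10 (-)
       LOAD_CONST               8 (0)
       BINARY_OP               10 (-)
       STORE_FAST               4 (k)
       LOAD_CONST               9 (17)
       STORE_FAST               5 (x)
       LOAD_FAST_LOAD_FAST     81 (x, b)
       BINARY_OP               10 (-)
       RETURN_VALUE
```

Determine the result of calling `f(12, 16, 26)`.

LOAD_FAST_LOAD_FAST c,c → push 26,26. Stack: [26, 26]
BINARY_OP ^ → 26 ^ 26 = 0. Stack: [0]
STORE_FAST p → p=0. Stack: []
LOAD_CONST → push 4. Stack: [4]
LOAD_FAST p → push 0. Stack: [4, 0]
BINARY_OP - → 4 - 0 = 4. Stack: [4]
LOAD_CONST → push 3. Stack: [4, 3]
LOAD_FAST a → push 12. Stack: [4, 3, 12]
BINARY_OP % → 3 % 12 = 3. Stack: [4, 3]
BINARY_OP + → 4 + 3 = 7. Stack: [7]
STORE_FAST p → p=7. Stack: []
LOAD_CONST → push 12. Stack: [12]
LOAD_FAST c → push 26. Stack: [12, 26]
BINARY_OP % → 12 % 26 = 12. Stack: [12]
LOAD_FAST b → push 16. Stack: [12, 16]
LOAD_CONST → push 9. Stack: [12, 16, 9]
BINARY_OP % → 16 % 9 = 7. Stack: [12, 7]
BINARY_OP + → 12 + 7 = 19. Stack: [19]
STORE_FAST p → p=19. Stack: []
LOAD_CONST → push 60. Stack: [60]
STORE_FAST p → p=60. Stack: []
LOAD_CONST → push -4. Stack: [-4]
LOAD_FAST a → push 12. Stack: [-4, 12]
BINARY_OP // → -4 // 12 = -1. Stack: [-1]
STORE_FAST k → k=-1. Stack: []
LOAD_FAST p → push 60. Stack: [60]
LOAD_CONST → push 3. Stack: [60, 3]
BINARY_OP << → 60 << 3 = 480. Stack: [480]
STORE_FAST k → k=480. Stack: []
LOAD_CONST → push 11. Stack: [11]
LOAD_FAST k → push 480. Stack: [11, 480]
BINARY_OP - → 11 - 480 = -469. Stack: [-469]
LOAD_CONST → push 0. Stack: [-469, 0]
BINARY_OP - → -469 - 0 = -469. Stack: [-469]
STORE_FAST k → k=-469. Stack: []
LOAD_CONST → push 17. Stack: [17]
STORE_FAST x → x=17. Stack: []
LOAD_FAST_LOAD_FAST x,b → push 17,16. Stack: [17, 16]
BINARY_OP - → 17 - 16 = 1. Stack: [1]
RETURN_VALUE → return 1.

1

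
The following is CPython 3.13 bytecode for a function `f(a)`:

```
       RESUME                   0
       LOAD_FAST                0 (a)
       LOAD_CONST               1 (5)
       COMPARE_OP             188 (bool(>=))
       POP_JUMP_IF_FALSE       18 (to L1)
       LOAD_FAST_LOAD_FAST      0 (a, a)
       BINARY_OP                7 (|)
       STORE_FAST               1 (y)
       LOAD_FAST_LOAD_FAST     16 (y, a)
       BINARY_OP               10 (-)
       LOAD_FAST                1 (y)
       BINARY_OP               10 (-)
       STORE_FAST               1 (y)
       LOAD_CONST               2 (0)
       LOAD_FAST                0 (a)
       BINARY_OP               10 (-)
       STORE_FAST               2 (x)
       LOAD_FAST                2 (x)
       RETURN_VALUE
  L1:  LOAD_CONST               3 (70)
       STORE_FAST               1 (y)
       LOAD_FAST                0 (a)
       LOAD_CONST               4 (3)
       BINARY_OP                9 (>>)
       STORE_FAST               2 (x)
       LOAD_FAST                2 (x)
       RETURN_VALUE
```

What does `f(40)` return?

LOAD_FAST a → push 40. Stack: [40]
LOAD_CONST → push 5. Stack: [40, 5]
COMPARE_OP bool(>=) → 40 vs 5 = True. Stack: [True]
POP_JUMP_IF_FALSE → pop True; no jump. Stack: []
LOAD_FAST_LOAD_FAST a,a → push 40,40. Stack: [40, 40]
BINARY_OP | → 40 | 40 = 40. Stack: [40]
STORE_FAST y → y=40. Stack: []
LOAD_FAST_LOAD_FAST y,a → push 40,40. Stack: [40, 40]
BINARY_OP - → 40 - 40 = 0. Stack: [0]
LOAD_FAST y → push 40. Stack: [0, 40]
BINARY_OP - → 0 - 40 = -40. Stack: [-40]
STORE_FAST y → y=-40. Stack: []
LOAD_CONST → push 0. Stack: [0]
LOAD_FAST a → push 40. Stack: [0, 40]
BINARY_OP - → 0 - 40 = -40. Stack: [-40]
STORE_FAST x → x=-40. Stack: []
LOAD_FAST x → push -40. Stack: [-40]
RETURN_VALUE → return -40.

-40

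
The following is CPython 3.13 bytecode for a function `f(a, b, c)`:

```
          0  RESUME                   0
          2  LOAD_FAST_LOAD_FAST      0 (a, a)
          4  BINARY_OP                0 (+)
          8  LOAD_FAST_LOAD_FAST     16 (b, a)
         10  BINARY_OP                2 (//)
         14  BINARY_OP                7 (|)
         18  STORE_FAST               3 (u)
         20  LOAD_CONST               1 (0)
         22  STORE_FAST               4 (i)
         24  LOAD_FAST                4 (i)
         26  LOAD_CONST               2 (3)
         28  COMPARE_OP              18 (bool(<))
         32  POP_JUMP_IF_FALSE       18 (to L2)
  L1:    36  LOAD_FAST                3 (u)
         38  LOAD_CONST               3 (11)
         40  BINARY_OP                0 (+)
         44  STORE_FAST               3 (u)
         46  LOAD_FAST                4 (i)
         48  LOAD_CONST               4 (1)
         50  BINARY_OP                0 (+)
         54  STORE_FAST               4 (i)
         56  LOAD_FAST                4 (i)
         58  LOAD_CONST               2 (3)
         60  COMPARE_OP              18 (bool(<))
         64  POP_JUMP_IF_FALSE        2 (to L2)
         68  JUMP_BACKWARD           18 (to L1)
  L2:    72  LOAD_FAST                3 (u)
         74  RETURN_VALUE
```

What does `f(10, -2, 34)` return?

32

LOAD_FAST_LOAD_FAST a,a → push 10,10. Stack: [10, 10]
BINARY_OP + → 10 + 10 = 20. Stack: [20]
LOAD_FAST_LOAD_FAST b,a → push -2,10. Stack: [20, -2, 10]
BINARY_OP // → -2 // 10 = -1. Stack: [20, -1]
BINARY_OP | → 20 | -1 = -1. Stack: [-1]
STORE_FAST u → u=-1. Stack: []
LOAD_CONST → push 0. Stack: [0]
STORE_FAST i → i=0. Stack: []
LOAD_FAST i → push 0. Stack: [0]
LOAD_CONST → push 3. Stack: [0, 3]
COMPARE_OP bool(<) → 0 vs 3 = True. Stack: [True]
POP_JUMP_IF_FALSE → pop True; no jump. Stack: []
LOAD_FAST u → push -1. Stack: [-1]
LOAD_CONST → push 11. Stack: [-1, 11]
BINARY_OP + → -1 + 11 = 10. Stack: [10]
STORE_FAST u → u=10. Stack: []
LOAD_FAST i → push 0. Stack: [0]
LOAD_CONST → push 1. Stack: [0, 1]
BINARY_OP + → 0 + 1 = 1. Stack: [1]
STORE_FAST i → i=1. Stack: []
LOAD_FAST i → push 1. Stack: [1]
LOAD_CONST → push 3. Stack: [1, 3]
COMPARE_OP bool(<) → 1 vs 3 = True. Stack: [True]
POP_JUMP_IF_FALSE → pop True; no jump. Stack: []
LOAD_FAST u → push 10. Stack: [10]
LOAD_CONST → push 11. Stack: [10, 11]
BINARY_OP + → 10 + 11 = 21. Stack: [21]
STORE_FAST u → u=21. Stack: []
LOAD_FAST i → push 1. Stack: [1]
LOAD_CONST → push 1. Stack: [1, 1]
BINARY_OP + → 1 + 1 = 2. Stack: [2]
STORE_FAST i → i=2. Stack: []
LOAD_FAST i → push 2. Stack: [2]
LOAD_CONST → push 3. Stack: [2, 3]
COMPARE_OP bool(<) → 2 vs 3 = True. Stack: [True]
POP_JUMP_IF_FALSE → pop True; no jump. Stack: []
LOAD_FAST u → push 21. Stack: [21]
LOAD_CONST → push 11. Stack: [21, 11]
BINARY_OP + → 21 + 11 = 32. Stack: [32]
STORE_FAST u → u=32. Stack: []
LOAD_FAST i → push 2. Stack: [2]
LOAD_CONST → push 1. Stack: [2, 1]
BINARY_OP + → 2 + 1 = 3. Stack: [3]
STORE_FAST i → i=3. Stack: []
LOAD_FAST i → push 3. Stack: [3]
LOAD_CONST → push 3. Stack: [3, 3]
COMPARE_OP bool(<) → 3 vs 3 = False. Stack: [False]
POP_JUMP_IF_FALSE → pop False; jump. Stack: []
LOAD_FAST u → push 32. Stack: [32]
RETURN_VALUE → return 32.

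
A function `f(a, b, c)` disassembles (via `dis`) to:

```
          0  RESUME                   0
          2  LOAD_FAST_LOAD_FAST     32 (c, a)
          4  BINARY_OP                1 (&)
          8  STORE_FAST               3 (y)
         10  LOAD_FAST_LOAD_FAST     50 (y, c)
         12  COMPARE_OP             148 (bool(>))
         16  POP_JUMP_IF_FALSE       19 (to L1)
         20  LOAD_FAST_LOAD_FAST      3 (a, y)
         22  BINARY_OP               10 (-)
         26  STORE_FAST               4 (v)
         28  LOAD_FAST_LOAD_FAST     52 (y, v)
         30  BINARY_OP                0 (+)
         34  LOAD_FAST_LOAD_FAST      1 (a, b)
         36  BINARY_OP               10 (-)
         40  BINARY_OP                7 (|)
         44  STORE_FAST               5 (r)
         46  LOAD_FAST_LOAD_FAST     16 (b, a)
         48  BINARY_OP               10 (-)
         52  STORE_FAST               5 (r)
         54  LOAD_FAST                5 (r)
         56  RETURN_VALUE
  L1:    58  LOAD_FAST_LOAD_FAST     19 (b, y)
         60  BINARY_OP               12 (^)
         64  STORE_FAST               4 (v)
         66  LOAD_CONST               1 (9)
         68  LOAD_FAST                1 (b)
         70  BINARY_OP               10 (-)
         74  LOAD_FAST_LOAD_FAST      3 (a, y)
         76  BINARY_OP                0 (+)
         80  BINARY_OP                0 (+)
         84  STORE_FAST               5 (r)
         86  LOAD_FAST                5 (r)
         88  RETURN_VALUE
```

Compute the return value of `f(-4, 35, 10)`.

-22

LOAD_FAST_LOAD_FAST c,a → push 10,-4. Stack: [10, -4]
BINARY_OP & → 10 & -4 = 8. Stack: [8]
STORE_FAST y → y=8. Stack: []
LOAD_FAST_LOAD_FAST y,c → push 8,10. Stack: [8, 10]
COMPARE_OP bool(>) → 8 vs 10 = False. Stack: [False]
POP_JUMP_IF_FALSE → pop False; jump. Stack: []
LOAD_FAST_LOAD_FAST b,y → push 35,8. Stack: [35, 8]
BINARY_OP ^ → 35 ^ 8 = 43. Stack: [43]
STORE_FAST v → v=43. Stack: []
LOAD_CONST → push 9. Stack: [9]
LOAD_FAST b → push 35. Stack: [9, 35]
BINARY_OP - → 9 - 35 = -26. Stack: [-26]
LOAD_FAST_LOAD_FAST a,y → push -4,8. Stack: [-26, -4, 8]
BINARY_OP + → -4 + 8 = 4. Stack: [-26, 4]
BINARY_OP + → -26 + 4 = -22. Stack: [-22]
STORE_FAST r → r=-22. Stack: []
LOAD_FAST r → push -22. Stack: [-22]
RETURN_VALUE → return -22.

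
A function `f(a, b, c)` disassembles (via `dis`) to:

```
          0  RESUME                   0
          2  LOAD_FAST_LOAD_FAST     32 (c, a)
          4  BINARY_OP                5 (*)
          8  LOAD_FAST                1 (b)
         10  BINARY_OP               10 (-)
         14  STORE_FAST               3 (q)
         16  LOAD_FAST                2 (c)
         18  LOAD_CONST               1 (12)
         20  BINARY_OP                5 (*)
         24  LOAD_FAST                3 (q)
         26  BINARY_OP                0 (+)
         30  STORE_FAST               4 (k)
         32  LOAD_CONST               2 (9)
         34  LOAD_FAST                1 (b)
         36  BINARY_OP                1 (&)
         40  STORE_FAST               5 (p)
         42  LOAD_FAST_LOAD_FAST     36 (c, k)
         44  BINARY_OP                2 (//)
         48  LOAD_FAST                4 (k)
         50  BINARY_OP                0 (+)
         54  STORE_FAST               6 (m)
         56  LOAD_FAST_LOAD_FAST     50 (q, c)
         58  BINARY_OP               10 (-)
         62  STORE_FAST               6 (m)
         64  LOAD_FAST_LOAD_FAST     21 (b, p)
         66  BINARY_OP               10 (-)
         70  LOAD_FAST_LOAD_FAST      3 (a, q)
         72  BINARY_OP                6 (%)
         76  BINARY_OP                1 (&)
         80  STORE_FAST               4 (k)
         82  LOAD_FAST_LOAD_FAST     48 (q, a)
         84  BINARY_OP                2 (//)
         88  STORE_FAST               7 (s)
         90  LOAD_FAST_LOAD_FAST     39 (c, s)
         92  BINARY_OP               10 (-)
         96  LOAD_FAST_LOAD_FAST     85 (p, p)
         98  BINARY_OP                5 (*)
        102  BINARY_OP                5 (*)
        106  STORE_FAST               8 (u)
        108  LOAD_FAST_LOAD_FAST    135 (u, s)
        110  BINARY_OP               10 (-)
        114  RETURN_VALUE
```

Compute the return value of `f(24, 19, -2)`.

4

LOAD_FAST_LOAD_FAST c,a → push -2,24. Stack: [-2, 24]
BINARY_OP * → -2 * 24 = -48. Stack: [-48]
LOAD_FAST b → push 19. Stack: [-48, 19]
BINARY_OP - → -48 - 19 = -67. Stack: [-67]
STORE_FAST q → q=-67. Stack: []
LOAD_FAST c → push -2. Stack: [-2]
LOAD_CONST → push 12. Stack: [-2, 12]
BINARY_OP * → -2 * 12 = -24. Stack: [-24]
LOAD_FAST q → push -67. Stack: [-24, -67]
BINARY_OP + → -24 + -67 = -91. Stack: [-91]
STORE_FAST k → k=-91. Stack: []
LOAD_CONST → push 9. Stack: [9]
LOAD_FAST b → push 19. Stack: [9, 19]
BINARY_OP & → 9 & 19 = 1. Stack: [1]
STORE_FAST p → p=1. Stack: []
LOAD_FAST_LOAD_FAST c,k → push -2,-91. Stack: [-2, -91]
BINARY_OP // → -2 // -91 = 0. Stack: [0]
LOAD_FAST k → push -91. Stack: [0, -91]
BINARY_OP + → 0 + -91 = -91. Stack: [-91]
STORE_FAST m → m=-91. Stack: []
LOAD_FAST_LOAD_FAST q,c → push -67,-2. Stack: [-67, -2]
BINARY_OP - → -67 - -2 = -65. Stack: [-65]
STORE_FAST m → m=-65. Stack: []
LOAD_FAST_LOAD_FAST b,p → push 19,1. Stack: [19, 1]
BINARY_OP - → 19 - 1 = 18. Stack: [18]
LOAD_FAST_LOAD_FAST a,q → push 24,-67. Stack: [18, 24, -67]
BINARY_OP % → 24 % -67 = -43. Stack: [18, -43]
BINARY_OP & → 18 & -43 = 16. Stack: [16]
STORE_FAST k → k=16. Stack: []
LOAD_FAST_LOAD_FAST q,a → push -67,24. Stack: [-67, 24]
BINARY_OP // → -67 // 24 = -3. Stack: [-3]
STORE_FAST s → s=-3. Stack: []
LOAD_FAST_LOAD_FAST c,s → push -2,-3. Stack: [-2, -3]
BINARY_OP - → -2 - -3 = 1. Stack: [1]
LOAD_FAST_LOAD_FAST p,p → push 1,1. Stack: [1, 1, 1]
BINARY_OP * → 1 * 1 = 1. Stack: [1, 1]
BINARY_OP * → 1 * 1 = 1. Stack: [1]
STORE_FAST u → u=1. Stack: []
LOAD_FAST_LOAD_FAST u,s → push 1,-3. Stack: [1, -3]
BINARY_OP - → 1 - -3 = 4. Stack: [4]
RETURN_VALUE → return 4.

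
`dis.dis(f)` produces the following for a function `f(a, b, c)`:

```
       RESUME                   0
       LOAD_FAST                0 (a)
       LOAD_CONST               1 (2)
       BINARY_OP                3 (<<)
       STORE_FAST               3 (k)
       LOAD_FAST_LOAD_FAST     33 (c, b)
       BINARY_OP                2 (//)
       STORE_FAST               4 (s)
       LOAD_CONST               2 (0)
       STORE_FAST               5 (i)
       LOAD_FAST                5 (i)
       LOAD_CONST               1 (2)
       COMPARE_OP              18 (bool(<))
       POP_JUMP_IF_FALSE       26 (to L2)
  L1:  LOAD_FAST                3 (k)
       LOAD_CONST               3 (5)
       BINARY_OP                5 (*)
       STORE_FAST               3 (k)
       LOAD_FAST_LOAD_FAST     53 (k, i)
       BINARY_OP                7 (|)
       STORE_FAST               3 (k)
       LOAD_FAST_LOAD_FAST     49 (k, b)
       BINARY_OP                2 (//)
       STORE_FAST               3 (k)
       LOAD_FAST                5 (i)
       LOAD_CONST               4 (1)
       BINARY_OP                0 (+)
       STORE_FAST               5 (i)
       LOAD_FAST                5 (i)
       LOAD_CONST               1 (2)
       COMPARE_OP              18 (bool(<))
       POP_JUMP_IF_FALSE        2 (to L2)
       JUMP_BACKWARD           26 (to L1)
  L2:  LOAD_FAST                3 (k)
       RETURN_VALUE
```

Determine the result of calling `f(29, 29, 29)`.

LOAD_FAST a → push 29. Stack: [29]
LOAD_CONST → push 2. Stack: [29, 2]
BINARY_OP << → 29 << 2 = 116. Stack: [116]
STORE_FAST k → k=116. Stack: []
LOAD_FAST_LOAD_FAST c,b → push 29,29. Stack: [29, 29]
BINARY_OP // → 29 // 29 = 1. Stack: [1]
STORE_FAST s → s=1. Stack: []
LOAD_CONST → push 0. Stack: [0]
STORE_FAST i → i=0. Stack: []
LOAD_FAST i → push 0. Stack: [0]
LOAD_CONST → push 2. Stack: [0, 2]
COMPARE_OP bool(<) → 0 vs 2 = True. Stack: [True]
POP_JUMP_IF_FALSE → pop True; no jump. Stack: []
LOAD_FAST k → push 116. Stack: [116]
LOAD_CONST → push 5. Stack: [116, 5]
BINARY_OP * → 116 * 5 = 580. Stack: [580]
STORE_FAST k → k=580. Stack: []
LOAD_FAST_LOAD_FAST k,i → push 580,0. Stack: [580, 0]
BINARY_OP | → 580 | 0 = 580. Stack: [580]
STORE_FAST k → k=580. Stack: []
LOAD_FAST_LOAD_FAST k,b → push 580,29. Stack: [580, 29]
BINARY_OP // → 580 // 29 = 20. Stack: [20]
STORE_FAST k → k=20. Stack: []
LOAD_FAST i → push 0. Stack: [0]
LOAD_CONST → push 1. Stack: [0, 1]
BINARY_OP + → 0 + 1 = 1. Stack: [1]
STORE_FAST i → i=1. Stack: []
LOAD_FAST i → push 1. Stack: [1]
LOAD_CONST → push 2. Stack: [1, 2]
COMPARE_OP bool(<) → 1 vs 2 = True. Stack: [True]
POP_JUMP_IF_FALSE → pop True; no jump. Stack: []
LOAD_FAST k → push 20. Stack: [20]
LOAD_CONST → push 5. Stack: [20, 5]
BINARY_OP * → 20 * 5 = 100. Stack: [100]
STORE_FAST k → k=100. Stack: []
LOAD_FAST_LOAD_FAST k,i → push 100,1. Stack: [100, 1]
BINARY_OP | → 100 | 1 = 101. Stack: [101]
STORE_FAST k → k=101. Stack: []
LOAD_FAST_LOAD_FAST k,b → push 101,29. Stack: [101, 29]
BINARY_OP // → 101 // 29 = 3. Stack: [3]
STORE_FAST k → k=3. Stack: []
LOAD_FAST i → push 1. Stack: [1]
LOAD_CONST → push 1. Stack: [1, 1]
BINARY_OP + → 1 + 1 = 2. Stack: [2]
STORE_FAST i → i=2. Stack: []
LOAD_FAST i → push 2. Stack: [2]
LOAD_CONST → push 2. Stack: [2, 2]
COMPARE_OP bool(<) → 2 vs 2 = False. Stack: [False]
POP_JUMP_IF_FALSE → pop False; jump. Stack: []
LOAD_FAST k → push 3. Stack: [3]
RETURN_VALUE → return 3.

3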